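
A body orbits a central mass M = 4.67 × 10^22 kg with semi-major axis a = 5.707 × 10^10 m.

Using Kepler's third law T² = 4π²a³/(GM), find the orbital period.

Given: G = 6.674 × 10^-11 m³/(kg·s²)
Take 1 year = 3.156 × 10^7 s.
M = 4.67 × 10^22 kg
GM = G × M = 6.674 × 10^-11 × 4.67 × 10^22 = 3.11676 × 10^12 m³/s²
a = 5.707 × 10^10 m
a³ = 1.85876 × 10^32 m³
T = 2π √(a³/GM) = 2π √((1.85876 × 10^32) / (3.11676 × 10^12)) = 2π × 7.72254 × 10^9 s
T = 4.85222 × 10^10 s ≈ 1537 years

Final answer: 1537 years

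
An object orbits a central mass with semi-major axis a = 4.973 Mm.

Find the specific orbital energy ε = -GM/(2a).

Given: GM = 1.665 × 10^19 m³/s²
a = 4.973 Mm = 4.973 × 10^6 m
GM = 1.665 × 10^19 m³/s²
2a = 9.946 × 10^6 m
ε = −GM/(2a) = -1.67404 × 10^12 J/kg ≈ -1674 GJ/kg

Final answer: -1674 GJ/kg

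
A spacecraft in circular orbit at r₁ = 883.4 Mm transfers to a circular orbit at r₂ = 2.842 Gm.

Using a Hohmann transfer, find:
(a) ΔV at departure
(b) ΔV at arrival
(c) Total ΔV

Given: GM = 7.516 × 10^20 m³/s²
r₁ = 883.4 Mm = 8.834 × 10^8 m
r₂ = 2.842 Gm = 2.842 × 10^9 m
GM = 7.516 × 10^20 m³/s²
Transfer ellipse: a_t = (r₁ + r₂)/2 = 1.8627 × 10^9 m
Circular speed at r₁: v₁ = √(GM/r₁) = 922390 m/s
Transfer speed at r₁ (periapsis): v₁ₜ = √(GM(2/r₁ − 1/a_t)) = 1.13935 × 10^6 m/s
(a) ΔV₁ = v₁ₜ − v₁ = 216955 m/s ≈ 217 km/s
Circular speed at r₂: v₂ = √(GM/r₂) = 514258 m/s
Transfer speed at r₂ (apoapsis): v₂ₜ = √(GM(2/r₂ − 1/a_t)) = 354151 m/s
(b) ΔV₂ = v₂ − v₂ₜ = 160107 m/s ≈ 160.1 km/s
(c) ΔV_total = ΔV₁ + ΔV₂ = 377062 m/s ≈ 377.1 km/s

Final answer:
(a) ΔV₁ = 217 km/s
(b) ΔV₂ = 160.1 km/s
(c) ΔV_total = 377.1 km/s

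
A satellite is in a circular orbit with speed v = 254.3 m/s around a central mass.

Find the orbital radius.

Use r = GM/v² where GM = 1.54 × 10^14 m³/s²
v = 254.3 m/s
GM = 1.54 × 10^14 m³/s²
v² = 64668.5 m²/s²
r = GM/v² = (1.54 × 10^14) / 64668.5 = 2.38138 × 10^9 m ≈ 2.381 × 10^9 m

Final answer: 2.381 × 10^9 m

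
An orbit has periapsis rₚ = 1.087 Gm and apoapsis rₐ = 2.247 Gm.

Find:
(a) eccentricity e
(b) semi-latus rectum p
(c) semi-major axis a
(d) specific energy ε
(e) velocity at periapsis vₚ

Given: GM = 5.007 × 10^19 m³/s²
rₚ = 1.087 Gm = 1.087 × 10^9 m
rₐ = 2.247 Gm = 2.247 × 10^9 m
GM = 5.007 × 10^19 m³/s²
a = (rₚ + rₐ)/2 = 1.667 × 10^9 m
e = (rₐ − rₚ)/(rₐ + rₚ) = (1.16 × 10^9) / (3.334 × 10^9) = 0.34793
(a) e = 0.34793 ≈ 0.3479
(b) 1 − e² = 0.878944;  p = a(1 − e²) = 1.667 × 10^9 × 0.878944 = 1.4652 × 10^9 m ≈ 1.465 Gm
(c) a = 1.667 × 10^9 m ≈ 1.667 Gm
(d) 2a = 3.334 × 10^9 m;  ε = −GM/(2a) = -1.5018 × 10^10 J/kg ≈ -15.02 GJ/kg
(e) vₚ² = GM (2/rₚ − 1/a) = 5.007 × 10^19 × (1.83993 × 10^-9 − 5.9988 × 10^-10) = 6.20891 × 10^10 m²/s²;  vₚ = 249177 m/s ≈ 249.2 km/s

Final answer:
(a) eccentricity e = 0.3479
(b) semi-latus rectum p = 1.465 Gm
(c) semi-major axis a = 1.667 Gm
(d) specific energy ε = -15.02 GJ/kg
(e) velocity at periapsis vₚ = 249.2 km/s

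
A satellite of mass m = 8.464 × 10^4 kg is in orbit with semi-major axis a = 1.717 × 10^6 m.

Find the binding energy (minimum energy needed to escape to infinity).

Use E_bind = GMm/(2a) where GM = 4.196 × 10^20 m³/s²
a = 1.717 × 10^6 m
GM = 4.196 × 10^20 m³/s²
m = 8.464 × 10^4 kg
GMm = 4.196 × 10^20 × 84640 = 3.55149 × 10^25 m³·kg/s²
2a = 3.434 × 10^6 m
E_bind = GMm/(2a) = 1.03422 × 10^19 J ≈ 10.34 EJ

Final answer: 10.34 EJ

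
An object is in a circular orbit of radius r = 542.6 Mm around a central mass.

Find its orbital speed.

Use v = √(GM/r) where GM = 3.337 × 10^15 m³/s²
r = 542.6 Mm = 5.426 × 10^8 m
GM = 3.337 × 10^15 m³/s²
GM/r = (3.337 × 10^15) / (5.426 × 10^8) = 6.15002 × 10^6 m²/s²
v = √(GM/r) = 2479.92 m/s ≈ 2.48 km/s

Final answer: 2.48 km/s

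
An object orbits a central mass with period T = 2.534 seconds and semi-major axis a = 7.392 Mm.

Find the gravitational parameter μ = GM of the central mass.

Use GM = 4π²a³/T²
T = 2.534 seconds
a = 7.392 Mm = 7.392 × 10^6 m
a³ = 4.03911 × 10^20 m³
T² = 6.42116 s²
GM = 4π² × (4.03911 × 10^20) / 6.42116 = 2.48332 × 10^21 m³/s²
GM ≈ 2.483 × 10^21 m³/s²

Final answer: GM = 2.483 × 10^21 m³/s²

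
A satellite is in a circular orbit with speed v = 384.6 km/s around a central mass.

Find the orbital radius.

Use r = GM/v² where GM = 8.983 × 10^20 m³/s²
v = 384.6 km/s = 384600 m/s
GM = 8.983 × 10^20 m³/s²
v² = 1.47917 × 10^11 m²/s²
r = GM/v² = (8.983 × 10^20) / (1.47917 × 10^11) = 6.07299 × 10^9 m ≈ 6.073 Gm

Final answer: 6.073 Gm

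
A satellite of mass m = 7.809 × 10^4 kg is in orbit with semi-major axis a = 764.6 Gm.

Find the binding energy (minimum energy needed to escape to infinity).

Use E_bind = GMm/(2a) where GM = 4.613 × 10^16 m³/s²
a = 764.6 Gm = 7.646 × 10^11 m
GM = 4.613 × 10^16 m³/s²
m = 7.809 × 10^4 kg
GMm = 4.613 × 10^16 × 78090 = 3.60229 × 10^21 m³·kg/s²
2a = 1.5292 × 10^12 m
E_bind = GMm/(2a) = 2.35567 × 10^9 J ≈ 2.356 GJ

Final answer: 2.356 GJ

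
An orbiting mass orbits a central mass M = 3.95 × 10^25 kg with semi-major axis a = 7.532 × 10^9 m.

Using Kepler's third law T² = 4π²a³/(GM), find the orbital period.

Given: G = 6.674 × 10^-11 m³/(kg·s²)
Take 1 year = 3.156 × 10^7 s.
M = 3.95 × 10^25 kg
GM = G × M = 6.674 × 10^-11 × 3.95 × 10^25 = 2.63623 × 10^15 m³/s²
a = 7.532 × 10^9 m
a³ = 4.27298 × 10^29 m³
T = 2π √(a³/GM) = 2π √((4.27298 × 10^29) / (2.63623 × 10^15)) = 2π × 1.27313 × 10^7 s
T = 7.99933 × 10^7 s ≈ 2.535 years

Final answer: 2.535 years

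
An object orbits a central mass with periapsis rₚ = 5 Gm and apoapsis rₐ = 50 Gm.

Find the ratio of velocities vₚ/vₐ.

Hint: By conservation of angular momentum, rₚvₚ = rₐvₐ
rₚ = 5 Gm = 5 × 10^9 m
rₐ = 50 Gm = 5 × 10^10 m
rₚvₚ = rₐvₐ  ⇒  vₚ/vₐ = rₐ/rₚ
vₚ/vₐ = (5 × 10^10) / (5 × 10^9) = 10

Final answer: vₚ/vₐ = 10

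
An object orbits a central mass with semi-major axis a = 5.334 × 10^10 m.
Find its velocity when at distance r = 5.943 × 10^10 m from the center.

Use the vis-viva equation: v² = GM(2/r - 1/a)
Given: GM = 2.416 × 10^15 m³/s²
a = 5.334 × 10^10 m
r = 5.943 × 10^10 m
GM = 2.416 × 10^15 m³/s²
2/r − 1/a = 3.3653 × 10^-11 − 1.87477 × 10^-11 = 1.49054 × 10^-11 m⁻¹
v² = GM (2/r − 1/a) = 36011.4 m²/s²
v = 189.767 m/s ≈ 189.8 m/s

Final answer: 189.8 m/s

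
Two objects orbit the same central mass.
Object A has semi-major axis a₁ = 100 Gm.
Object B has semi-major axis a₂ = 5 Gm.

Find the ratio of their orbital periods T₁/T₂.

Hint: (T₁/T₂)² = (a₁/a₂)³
a₁ = 100 Gm = 1 × 10^11 m
a₂ = 5 Gm = 5 × 10^9 m
a₁/a₂ = 20
T₁/T₂ = (a₁/a₂)^(3/2) = (20)^1.5 = 89.4427

Final answer: T₁/T₂ = 89.44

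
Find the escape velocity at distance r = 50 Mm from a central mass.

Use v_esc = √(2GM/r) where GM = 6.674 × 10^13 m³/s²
r = 50 Mm = 5 × 10^7 m
GM = 6.674 × 10^13 m³/s²
2GM/r = 2 × (6.674 × 10^13) / (5 × 10^7) = 2.6696 × 10^6 m²/s²
v_esc = √(2GM/r) = 1633.89 m/s ≈ 1.634 km/s

Final answer: 1.634 km/s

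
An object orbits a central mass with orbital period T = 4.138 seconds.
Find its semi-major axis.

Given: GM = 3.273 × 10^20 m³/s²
T = 4.138 seconds
GM = 3.273 × 10^20 m³/s²
Kepler's third law: a³ = GM T² / (4π²)
T² = 17.123 s²
a³ = (3.273 × 10^20) × 17.123 / (4π²) = 1.4196 × 10^20 m³
a = (a³)^(1/3) = 5.21662 × 10^6 m ≈ 5.217 Mm

Final answer: 5.217 Mm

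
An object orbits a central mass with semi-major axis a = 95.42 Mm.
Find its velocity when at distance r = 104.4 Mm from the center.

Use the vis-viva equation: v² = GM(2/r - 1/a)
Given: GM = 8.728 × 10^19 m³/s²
a = 95.42 Mm = 9.542 × 10^7 m
r = 104.4 Mm = 1.044 × 10^8 m
GM = 8.728 × 10^19 m³/s²
2/r − 1/a = 1.91571 × 10^-8 − 1.048 × 10^-8 = 8.6771 × 10^-9 m⁻¹
v² = GM (2/r − 1/a) = 7.57338 × 10^11 m²/s²
v = 870252 m/s ≈ 870.3 km/s

Final answer: 870.3 km/s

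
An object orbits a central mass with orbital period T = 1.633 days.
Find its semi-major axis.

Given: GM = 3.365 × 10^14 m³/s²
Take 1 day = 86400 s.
T = 1.633 days = 141091 s
GM = 3.365 × 10^14 m³/s²
Kepler's third law: a³ = GM T² / (4π²)
T² = 1.99067 × 10^10 s²
a³ = (3.365 × 10^14) × (1.99067 × 10^10) / (4π²) = 1.69678 × 10^23 m³
a = (a³)^(1/3) = 5.53616 × 10^7 m ≈ 5.536 × 10^7 m

Final answer: 5.536 × 10^7 m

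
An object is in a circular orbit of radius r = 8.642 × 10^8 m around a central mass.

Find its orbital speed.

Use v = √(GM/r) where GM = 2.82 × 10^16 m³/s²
r = 8.642 × 10^8 m
GM = 2.82 × 10^16 m³/s²
GM/r = (2.82 × 10^16) / (8.642 × 10^8) = 3.26313 × 10^7 m²/s²
v = √(GM/r) = 5712.38 m/s ≈ 5.712 km/s

Final answer: 5.712 km/s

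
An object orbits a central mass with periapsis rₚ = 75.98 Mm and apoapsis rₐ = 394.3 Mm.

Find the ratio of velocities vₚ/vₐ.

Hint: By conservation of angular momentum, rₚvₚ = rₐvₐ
rₚ = 75.98 Mm = 7.598 × 10^7 m
rₐ = 394.3 Mm = 3.943 × 10^8 m
rₚvₚ = rₐvₐ  ⇒  vₚ/vₐ = rₐ/rₚ
vₚ/vₐ = (3.943 × 10^8) / (7.598 × 10^7) = 5.18952

Final answer: vₚ/vₐ = 5.19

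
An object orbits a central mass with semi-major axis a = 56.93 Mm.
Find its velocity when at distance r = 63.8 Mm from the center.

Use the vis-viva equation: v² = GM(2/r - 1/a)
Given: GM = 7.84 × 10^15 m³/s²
a = 56.93 Mm = 5.693 × 10^7 m
r = 63.8 Mm = 6.38 × 10^7 m
GM = 7.84 × 10^15 m³/s²
2/r − 1/a = 3.1348 × 10^-8 − 1.75654 × 10^-8 = 1.37825 × 10^-8 m⁻¹
v² = GM (2/r − 1/a) = 1.08055 × 10^8 m²/s²
v = 10395 m/s ≈ 10.39 km/s

Final answer: 10.39 km/s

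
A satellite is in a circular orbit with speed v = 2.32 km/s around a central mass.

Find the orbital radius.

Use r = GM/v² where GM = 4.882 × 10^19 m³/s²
v = 2.32 km/s = 2320 m/s
GM = 4.882 × 10^19 m³/s²
v² = 5.3824 × 10^6 m²/s²
r = GM/v² = (4.882 × 10^19) / (5.3824 × 10^6) = 9.0703 × 10^12 m ≈ 9.07 Tm

Final answer: 9.07 Tm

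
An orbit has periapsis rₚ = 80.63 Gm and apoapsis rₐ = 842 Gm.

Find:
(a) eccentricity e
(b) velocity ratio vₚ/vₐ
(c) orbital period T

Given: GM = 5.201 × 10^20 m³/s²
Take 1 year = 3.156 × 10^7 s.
rₚ = 80.63 Gm = 8.063 × 10^10 m
rₐ = 842 Gm = 8.42 × 10^11 m
GM = 5.201 × 10^20 m³/s²
a = (rₚ + rₐ)/2 = 4.61315 × 10^11 m
e = (rₐ − rₚ)/(rₐ + rₚ) = (7.6137 × 10^11) / (9.2263 × 10^11) = 0.825217
(a) e = 0.825217 ≈ 0.8252
(b) vₚ/vₐ = rₐ/rₚ (angular momentum) = (8.42 × 10^11) / (8.063 × 10^10) = 10.4428 ≈ 10.44
(c) a³ = 9.81732 × 10^34 m³;  T = 2π √(a³/GM) = 2π × 1.37389 × 10^7 s = 8.63242 × 10^7 s ≈ 2.735 years

Final answer:
(a) eccentricity e = 0.8252
(b) velocity ratio vₚ/vₐ = 10.44
(c) orbital period T = 2.735 years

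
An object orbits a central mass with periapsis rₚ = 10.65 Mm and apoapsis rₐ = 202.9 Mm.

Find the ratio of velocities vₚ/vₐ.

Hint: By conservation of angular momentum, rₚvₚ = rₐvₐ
rₚ = 10.65 Mm = 1.065 × 10^7 m
rₐ = 202.9 Mm = 2.029 × 10^8 m
rₚvₚ = rₐvₐ  ⇒  vₚ/vₐ = rₐ/rₚ
vₚ/vₐ = (2.029 × 10^8) / (1.065 × 10^7) = 19.0516

Final answer: vₚ/vₐ = 19.05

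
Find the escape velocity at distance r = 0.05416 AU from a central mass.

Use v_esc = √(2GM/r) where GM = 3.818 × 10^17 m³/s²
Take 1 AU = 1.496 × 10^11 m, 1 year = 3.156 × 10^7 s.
r = 0.05416 AU = 8.10234 × 10^9 m
GM = 3.818 × 10^17 m³/s²
2GM/r = 2 × (3.818 × 10^17) / (8.10234 × 10^9) = 9.42444 × 10^7 m²/s²
v_esc = √(2GM/r) = 9707.96 m/s ≈ 2.048 AU/year

Final answer: 2.048 AU/year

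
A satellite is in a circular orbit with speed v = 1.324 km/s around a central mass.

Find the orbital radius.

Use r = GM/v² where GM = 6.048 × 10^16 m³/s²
v = 1.324 km/s = 1324 m/s
GM = 6.048 × 10^16 m³/s²
v² = 1.75298 × 10^6 m²/s²
r = GM/v² = (6.048 × 10^16) / (1.75298 × 10^6) = 3.45013 × 10^10 m ≈ 3.45 × 10^10 m

Final answer: 3.45 × 10^10 m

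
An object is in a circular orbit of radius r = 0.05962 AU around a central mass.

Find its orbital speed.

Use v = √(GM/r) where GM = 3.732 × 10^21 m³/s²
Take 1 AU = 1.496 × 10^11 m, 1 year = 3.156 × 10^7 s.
r = 0.05962 AU = 8.91915 × 10^9 m
GM = 3.732 × 10^21 m³/s²
GM/r = (3.732 × 10^21) / (8.91915 × 10^9) = 4.18425 × 10^11 m²/s²
v = √(GM/r) = 646858 m/s ≈ 136.5 AU/year

Final answer: 136.5 AU/year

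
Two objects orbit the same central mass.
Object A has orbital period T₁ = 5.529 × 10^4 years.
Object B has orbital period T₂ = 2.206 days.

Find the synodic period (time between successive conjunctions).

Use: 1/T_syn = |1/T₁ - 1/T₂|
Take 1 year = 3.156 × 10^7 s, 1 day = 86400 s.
T₁ = 5.529 × 10^4 years = 1.74495 × 10^12 s
T₂ = 2.206 days = 190598 s
1/T₁ = 5.73082 × 10^-13 s⁻¹
1/T₂ = 5.24663 × 10^-6 s⁻¹
|1/T₁ − 1/T₂| = 5.24663 × 10^-6 s⁻¹
T_syn = 1 / |1/T₁ − 1/T₂| = 190598 s ≈ 2.206 days

Final answer: T_syn = 2.206 days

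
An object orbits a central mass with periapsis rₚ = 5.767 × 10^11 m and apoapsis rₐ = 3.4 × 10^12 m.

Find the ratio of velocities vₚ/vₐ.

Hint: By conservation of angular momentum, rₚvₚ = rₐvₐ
rₚ = 5.767 × 10^11 m
rₐ = 3.4 × 10^12 m
rₚvₚ = rₐvₐ  ⇒  vₚ/vₐ = rₐ/rₚ
vₚ/vₐ = (3.4 × 10^12) / (5.767 × 10^11) = 5.89561

Final answer: vₚ/vₐ = 5.896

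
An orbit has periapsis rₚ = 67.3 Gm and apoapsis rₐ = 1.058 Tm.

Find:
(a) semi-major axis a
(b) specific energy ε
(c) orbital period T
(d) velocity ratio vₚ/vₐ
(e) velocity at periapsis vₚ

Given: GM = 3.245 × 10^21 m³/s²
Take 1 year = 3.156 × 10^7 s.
rₚ = 67.3 Gm = 6.73 × 10^10 m
rₐ = 1.058 Tm = 1.058 × 10^12 m
GM = 3.245 × 10^21 m³/s²
a = (rₚ + rₐ)/2 = 5.6265 × 10^11 m
e = (rₐ − rₚ)/(rₐ + rₚ) = (9.907 × 10^11) / (1.1253 × 10^12) = 0.880387
(a) a = 5.6265 × 10^11 m ≈ 562.6 Gm
(b) 2a = 1.1253 × 10^12 m;  ε = −GM/(2a) = -2.88368 × 10^9 J/kg ≈ -2.884 GJ/kg
(c) a³ = 1.78121 × 10^35 m³;  T = 2π √(a³/GM) = 2π × 7.40884 × 10^6 s = 4.65511 × 10^7 s ≈ 1.475 years
(d) vₚ/vₐ = rₐ/rₚ (angular momentum) = (1.058 × 10^12) / (6.73 × 10^10) = 15.7207 ≈ 15.72
(e) vₚ² = GM (2/rₚ − 1/a) = 3.245 × 10^21 × (2.97177 × 10^-11 − 1.7773 × 10^-12) = 9.06665 × 10^10 m²/s²;  vₚ = 301109 m/s ≈ 301.1 km/s

Final answer:
(a) semi-major axis a = 562.6 Gm
(b) specific energy ε = -2.884 GJ/kg
(c) orbital period T = 1.475 years
(d) velocity ratio vₚ/vₐ = 15.72
(e) velocity at periapsis vₚ = 301.1 km/s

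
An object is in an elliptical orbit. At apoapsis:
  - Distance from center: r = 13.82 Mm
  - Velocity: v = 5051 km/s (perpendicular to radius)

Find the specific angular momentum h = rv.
r = 13.82 Mm = 1.382 × 10^7 m
v = 5051 km/s = 5.051 × 10^6 m/s
h = rv = 1.382 × 10^7 × 5.051 × 10^6 = 6.98048 × 10^13 m²/s ≈ 6.98 × 10^13 m²/s

Final answer: h = 6.98 × 10^13 m²/s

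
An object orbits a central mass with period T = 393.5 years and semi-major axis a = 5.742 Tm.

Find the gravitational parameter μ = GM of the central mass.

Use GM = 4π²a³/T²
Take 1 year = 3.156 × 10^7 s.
T = 393.5 years = 1.24189 × 10^10 s
a = 5.742 Tm = 5.742 × 10^12 m
a³ = 1.89317 × 10^38 m³
T² = 1.54228 × 10^20 s²
GM = 4π² × (1.89317 × 10^38) / (1.54228 × 10^20) = 4.84603 × 10^19 m³/s²
GM ≈ 4.846 × 10^19 m³/s²

Final answer: GM = 4.846 × 10^19 m³/s²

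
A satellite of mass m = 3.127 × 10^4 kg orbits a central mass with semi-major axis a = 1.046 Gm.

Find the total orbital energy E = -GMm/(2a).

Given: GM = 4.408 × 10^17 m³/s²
a = 1.046 Gm = 1.046 × 10^9 m
GM = 4.408 × 10^17 m³/s²
2a = 2.092 × 10^9 m
GMm = 4.408 × 10^17 × 31270 = 1.37838 × 10^22 m³·kg/s²
E = −GMm/(2a) = -6.58882 × 10^12 J ≈ -6.589 TJ

Final answer: -6.589 TJ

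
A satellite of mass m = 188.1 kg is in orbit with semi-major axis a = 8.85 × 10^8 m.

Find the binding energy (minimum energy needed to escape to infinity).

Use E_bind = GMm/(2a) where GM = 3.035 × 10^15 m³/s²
a = 8.85 × 10^8 m
GM = 3.035 × 10^15 m³/s²
m = 188.1 kg
GMm = 3.035 × 10^15 × 188.1 = 5.70884 × 10^17 m³·kg/s²
2a = 1.77 × 10^9 m
E_bind = GMm/(2a) = 3.22533 × 10^8 J ≈ 322.5 MJ

Final answer: 322.5 MJ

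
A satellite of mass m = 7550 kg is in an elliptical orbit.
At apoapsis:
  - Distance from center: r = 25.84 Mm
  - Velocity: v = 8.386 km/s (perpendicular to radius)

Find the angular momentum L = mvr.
r = 25.84 Mm = 2.584 × 10^7 m
v = 8.386 km/s = 8386 m/s
vr = 8386 × 2.584 × 10^7 = 2.16694 × 10^11 m²/s
L = m × vr = 7550 × 2.16694 × 10^11 = 1.63604 × 10^15 kg·m²/s ≈ 1.636 × 10^15 kg·m²/s

Final answer: L = 1.636 × 10^15 kg·m²/s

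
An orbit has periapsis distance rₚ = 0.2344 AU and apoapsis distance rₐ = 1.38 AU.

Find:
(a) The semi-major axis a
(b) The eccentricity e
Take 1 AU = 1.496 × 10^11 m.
rₚ = 0.2344 AU = 3.50662 × 10^10 m
rₐ = 1.38 AU = 2.06448 × 10^11 m
(a) a = (rₚ + rₐ)/2 = 1.20757 × 10^11 m ≈ 0.8072 AU
(b) e = (rₐ − rₚ)/(rₐ + rₚ) = (1.71382 × 10^11) / (2.41514 × 10^11) = 0.709613

Final answer:
(a) a = 0.8072 AU
(b) e = 0.7096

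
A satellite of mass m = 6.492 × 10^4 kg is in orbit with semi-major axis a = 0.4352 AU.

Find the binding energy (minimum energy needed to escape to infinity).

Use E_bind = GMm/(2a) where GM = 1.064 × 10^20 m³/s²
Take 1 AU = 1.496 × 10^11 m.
a = 0.4352 AU = 6.51059 × 10^10 m
GM = 1.064 × 10^20 m³/s²
m = 6.492 × 10^4 kg
GMm = 1.064 × 10^20 × 64920 = 6.90749 × 10^24 m³·kg/s²
2a = 1.30212 × 10^11 m
E_bind = GMm/(2a) = 5.30481 × 10^13 J ≈ 53.05 TJ

Final answer: 53.05 TJ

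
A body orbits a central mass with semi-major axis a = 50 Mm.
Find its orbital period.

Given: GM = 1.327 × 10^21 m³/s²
a = 50 Mm = 5 × 10^7 m
GM = 1.327 × 10^21 m³/s²
a³ = 1.25 × 10^23 m³
T = 2π √(a³/GM) = 2π √((1.25 × 10^23) / (1.327 × 10^21)) = 2π × 9.70554 s
T = 60.9817 s ≈ 1.016 minutes

Final answer: 1.016 minutes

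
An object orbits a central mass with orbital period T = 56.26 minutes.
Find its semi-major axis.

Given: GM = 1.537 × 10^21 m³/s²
T = 56.26 minutes = 3375.6 s
GM = 1.537 × 10^21 m³/s²
Kepler's third law: a³ = GM T² / (4π²)
T² = 1.13947 × 10^7 s²
a³ = (1.537 × 10^21) × (1.13947 × 10^7) / (4π²) = 4.43625 × 10^26 m³
a = (a³)^(1/3) = 7.62674 × 10^8 m ≈ 762.7 Mm

Final answer: 762.7 Mm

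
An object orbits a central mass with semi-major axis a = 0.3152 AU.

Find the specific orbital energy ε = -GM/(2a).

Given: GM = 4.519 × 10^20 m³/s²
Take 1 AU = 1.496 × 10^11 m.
a = 0.3152 AU = 4.71539 × 10^10 m
GM = 4.519 × 10^20 m³/s²
2a = 9.43078 × 10^10 m
ε = −GM/(2a) = -4.79175 × 10^9 J/kg ≈ -4.792 GJ/kg

Final answer: -4.792 GJ/kg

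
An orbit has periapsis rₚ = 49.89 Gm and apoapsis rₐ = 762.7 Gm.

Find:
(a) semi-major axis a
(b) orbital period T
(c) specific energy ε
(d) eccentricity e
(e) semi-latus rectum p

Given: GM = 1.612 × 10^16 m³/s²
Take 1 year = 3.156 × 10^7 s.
rₚ = 49.89 Gm = 4.989 × 10^10 m
rₐ = 762.7 Gm = 7.627 × 10^11 m
GM = 1.612 × 10^16 m³/s²
a = (rₚ + rₐ)/2 = 4.06295 × 10^11 m
e = (rₐ − rₚ)/(rₐ + rₚ) = (7.1281 × 10^11) / (8.1259 × 10^11) = 0.877207
(a) a = 4.06295 × 10^11 m ≈ 406.3 Gm
(b) a³ = 6.70694 × 10^34 m³;  T = 2π √(a³/GM) = 2π × 2.03976 × 10^9 s = 1.28162 × 10^10 s ≈ 406.1 years
(c) 2a = 8.1259 × 10^11 m;  ε = −GM/(2a) = -19837.8 J/kg ≈ -19.84 kJ/kg
(d) e = 0.877207 ≈ 0.8772
(e) 1 − e² = 0.230507;  p = a(1 − e²) = 4.06295 × 10^11 × 0.230507 = 9.36539 × 10^10 m ≈ 93.65 Gm

Final answer:
(a) semi-major axis a = 406.3 Gm
(b) orbital period T = 406.1 years
(c) specific energy ε = -19.84 kJ/kg
(d) eccentricity e = 0.8772
(e) semi-latus rectum p = 93.65 Gm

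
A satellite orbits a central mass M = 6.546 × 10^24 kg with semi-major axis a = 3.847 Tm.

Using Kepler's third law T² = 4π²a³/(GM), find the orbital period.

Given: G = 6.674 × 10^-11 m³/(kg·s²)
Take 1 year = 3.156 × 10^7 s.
M = 6.546 × 10^24 kg
GM = G × M = 6.674 × 10^-11 × 6.546 × 10^24 = 4.3688 × 10^14 m³/s²
a = 3.847 Tm = 3.847 × 10^12 m
a³ = 5.69333 × 10^37 m³
T = 2π √(a³/GM) = 2π √((5.69333 × 10^37) / (4.3688 × 10^14)) = 2π × 3.60996 × 10^11 s
T = 2.2682 × 10^12 s ≈ 7.187 × 10^4 years

Final answer: 7.187 × 10^4 years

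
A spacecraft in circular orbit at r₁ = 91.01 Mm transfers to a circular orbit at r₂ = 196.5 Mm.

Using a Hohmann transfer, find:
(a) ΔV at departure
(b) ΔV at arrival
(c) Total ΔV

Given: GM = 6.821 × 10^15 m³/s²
r₁ = 91.01 Mm = 9.101 × 10^7 m
r₂ = 196.5 Mm = 1.965 × 10^8 m
GM = 6.821 × 10^15 m³/s²
Transfer ellipse: a_t = (r₁ + r₂)/2 = 1.43755 × 10^8 m
Circular speed at r₁: v₁ = √(GM/r₁) = 8657.24 m/s
Transfer speed at r₁ (periapsis): v₁ₜ = √(GM(2/r₁ − 1/a_t)) = 10121.6 m/s
(a) ΔV₁ = v₁ₜ − v₁ = 1464.36 m/s ≈ 1.464 km/s
Circular speed at r₂: v₂ = √(GM/r₂) = 5891.73 m/s
Transfer speed at r₂ (apoapsis): v₂ₜ = √(GM(2/r₂ − 1/a_t)) = 4687.87 m/s
(b) ΔV₂ = v₂ − v₂ₜ = 1203.86 m/s ≈ 1.204 km/s
(c) ΔV_total = ΔV₁ + ΔV₂ = 2668.22 m/s ≈ 2.668 km/s

Final answer:
(a) ΔV₁ = 1.464 km/s
(b) ΔV₂ = 1.204 km/s
(c) ΔV_total = 2.668 km/s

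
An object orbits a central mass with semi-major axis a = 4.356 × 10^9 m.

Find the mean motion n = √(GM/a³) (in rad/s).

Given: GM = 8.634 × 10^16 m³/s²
a = 4.356 × 10^9 m
GM = 8.634 × 10^16 m³/s²
a³ = 8.2654 × 10^28 m³
GM/a³ = (8.634 × 10^16) / (8.2654 × 10^28) = 1.0446 × 10^-12 s⁻²
n = √(GM/a³) = 1.02205 × 10^-6 rad/s ≈ 1.022 × 10^-6 rad/s

Final answer: n = 1.022 × 10^-6 rad/s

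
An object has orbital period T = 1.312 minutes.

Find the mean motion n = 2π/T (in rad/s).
T = 1.312 minutes = 78.72 s
n = 2π / 78.72 s = 0.0798169 rad/s ≈ 0.07982 rad/s

Final answer: n = 0.07982 rad/s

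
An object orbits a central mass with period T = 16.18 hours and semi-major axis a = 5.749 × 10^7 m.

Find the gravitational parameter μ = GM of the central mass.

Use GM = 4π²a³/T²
T = 16.18 hours = 58248 s
a = 5.749 × 10^7 m
a³ = 1.9001 × 10^23 m³
T² = 3.39283 × 10^9 s²
GM = 4π² × (1.9001 × 10^23) / (3.39283 × 10^9) = 2.21093 × 10^15 m³/s²
GM ≈ 2.211 × 10^15 m³/s²

Final answer: GM = 2.211 × 10^15 m³/s²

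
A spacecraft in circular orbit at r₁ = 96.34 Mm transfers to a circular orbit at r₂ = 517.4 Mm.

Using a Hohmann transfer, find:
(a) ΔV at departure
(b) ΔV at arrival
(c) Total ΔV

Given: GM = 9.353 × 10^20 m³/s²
r₁ = 96.34 Mm = 9.634 × 10^7 m
r₂ = 517.4 Mm = 5.174 × 10^8 m
GM = 9.353 × 10^20 m³/s²
Transfer ellipse: a_t = (r₁ + r₂)/2 = 3.0687 × 10^8 m
Circular speed at r₁: v₁ = √(GM/r₁) = 3.11582 × 10^6 m/s
Transfer speed at r₁ (periapsis): v₁ₜ = √(GM(2/r₁ − 1/a_t)) = 4.04583 × 10^6 m/s
(a) ΔV₁ = v₁ₜ − v₁ = 930016 m/s ≈ 930 km/s
Circular speed at r₂: v₂ = √(GM/r₂) = 1.3445 × 10^6 m/s
Transfer speed at r₂ (apoapsis): v₂ₜ = √(GM(2/r₂ − 1/a_t)) = 753335 m/s
(b) ΔV₂ = v₂ − v₂ₜ = 591169 m/s ≈ 591.2 km/s
(c) ΔV_total = ΔV₁ + ΔV₂ = 1.52119 × 10^6 m/s ≈ 1521 km/s

Final answer:
(a) ΔV₁ = 930 km/s
(b) ΔV₂ = 591.2 km/s
(c) ΔV_total = 1521 km/s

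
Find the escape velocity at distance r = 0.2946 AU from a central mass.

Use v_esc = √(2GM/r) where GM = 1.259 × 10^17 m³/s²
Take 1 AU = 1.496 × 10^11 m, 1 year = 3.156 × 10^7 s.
r = 0.2946 AU = 4.40722 × 10^10 m
GM = 1.259 × 10^17 m³/s²
2GM/r = 2 × (1.259 × 10^17) / (4.40722 × 10^10) = 5.71336 × 10^6 m²/s²
v_esc = √(2GM/r) = 2390.26 m/s ≈ 0.5043 AU/year

Final answer: 0.5043 AU/year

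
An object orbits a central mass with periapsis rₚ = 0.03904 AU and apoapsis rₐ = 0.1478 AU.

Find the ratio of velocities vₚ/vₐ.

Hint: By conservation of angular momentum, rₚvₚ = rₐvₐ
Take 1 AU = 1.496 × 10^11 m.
rₚ = 0.03904 AU = 5.84038 × 10^9 m
rₐ = 0.1478 AU = 2.21109 × 10^10 m
rₚvₚ = rₐvₐ  ⇒  vₚ/vₐ = rₐ/rₚ
vₚ/vₐ = (2.21109 × 10^10) / (5.84038 × 10^9) = 3.78586

Final answer: vₚ/vₐ = 3.786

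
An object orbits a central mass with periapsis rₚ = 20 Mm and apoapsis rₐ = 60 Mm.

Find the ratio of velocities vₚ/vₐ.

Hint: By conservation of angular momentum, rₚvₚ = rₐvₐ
rₚ = 20 Mm = 2 × 10^7 m
rₐ = 60 Mm = 6 × 10^7 m
rₚvₚ = rₐvₐ  ⇒  vₚ/vₐ = rₐ/rₚ
vₚ/vₐ = (6 × 10^7) / (2 × 10^7) = 3

Final answer: vₚ/vₐ = 3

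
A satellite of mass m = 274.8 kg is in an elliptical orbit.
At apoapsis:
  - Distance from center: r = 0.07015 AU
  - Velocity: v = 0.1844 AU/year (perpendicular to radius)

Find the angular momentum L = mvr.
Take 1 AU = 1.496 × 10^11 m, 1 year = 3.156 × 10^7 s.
r = 0.07015 AU = 1.04944 × 10^10 m
v = 0.1844 AU/year = 874.089 m/s
vr = 874.089 × 1.04944 × 10^10 = 9.17307 × 10^12 m²/s
L = m × vr = 274.8 × 9.17307 × 10^12 = 2.52076 × 10^15 kg·m²/s ≈ 2.521 × 10^15 kg·m²/s

Final answer: L = 2.521 × 10^15 kg·m²/s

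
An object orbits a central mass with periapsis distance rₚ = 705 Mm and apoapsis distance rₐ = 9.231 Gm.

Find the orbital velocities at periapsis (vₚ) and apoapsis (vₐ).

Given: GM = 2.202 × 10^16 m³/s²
rₚ = 705 Mm = 7.05 × 10^8 m
rₐ = 9.231 Gm = 9.231 × 10^9 m
GM = 2.202 × 10^16 m³/s²
a = (rₚ + rₐ)/2 = 4.968 × 10^9 m
Vis-viva: v² = GM (2/r − 1/a)
vₚ² = 2.202 × 10^16 × (2.83688 × 10^-9 − 2.01288 × 10^-10) = 5.80357 × 10^7 m²/s²
vₚ = 7618.12 m/s ≈ 7.618 km/s
vₐ² = 2.202 × 10^16 × (2.16661 × 10^-10 − 2.01288 × 10^-10) = 338514 m²/s²
vₐ = 581.819 m/s ≈ 581.8 m/s

Final answer: vₚ = 7.618 km/s, vₐ = 581.8 m/s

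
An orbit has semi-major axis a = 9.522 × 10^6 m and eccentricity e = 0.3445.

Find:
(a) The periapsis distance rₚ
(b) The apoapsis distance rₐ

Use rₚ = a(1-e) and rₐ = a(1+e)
a = 9.522 × 10^6 m
e = 0.3445:  1 − e = 0.6555,  1 + e = 1.3445
(a) rₚ = a(1 − e) = 9.522 × 10^6 m × 0.6555 = 6.24167 × 10^6 m ≈ 6.242 × 10^6 m
(b) rₐ = a(1 + e) = 9.522 × 10^6 m × 1.3445 = 1.28023 × 10^7 m ≈ 1.28 × 10^7 m

Final answer:
(a) rₚ = 6.242 × 10^6 m
(b) rₐ = 1.28 × 10^7 m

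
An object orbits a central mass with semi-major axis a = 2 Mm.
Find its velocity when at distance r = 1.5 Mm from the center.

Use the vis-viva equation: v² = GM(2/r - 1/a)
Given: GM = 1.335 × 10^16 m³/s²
a = 2 Mm = 2 × 10^6 m
r = 1.5 Mm = 1.5 × 10^6 m
GM = 1.335 × 10^16 m³/s²
2/r − 1/a = 1.33333 × 10^-6 − 5 × 10^-7 = 8.33333 × 10^-7 m⁻¹
v² = GM (2/r − 1/a) = 1.1125 × 10^10 m²/s²
v = 105475 m/s ≈ 105.5 km/s

Final answer: 105.5 km/s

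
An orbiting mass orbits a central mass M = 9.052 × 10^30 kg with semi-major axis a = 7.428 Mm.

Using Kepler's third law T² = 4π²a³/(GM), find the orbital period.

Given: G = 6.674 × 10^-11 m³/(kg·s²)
M = 9.052 × 10^30 kg
GM = G × M = 6.674 × 10^-11 × 9.052 × 10^30 = 6.0413 × 10^20 m³/s²
a = 7.428 Mm = 7.428 × 10^6 m
a³ = 4.09841 × 10^20 m³
T = 2π √(a³/GM) = 2π √((4.09841 × 10^20) / (6.0413 × 10^20)) = 2π × 0.82365 s
T = 5.17514 s ≈ 5.175 seconds

Final answer: 5.175 seconds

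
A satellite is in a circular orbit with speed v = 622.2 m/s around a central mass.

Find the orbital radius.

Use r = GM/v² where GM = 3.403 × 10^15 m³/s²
v = 622.2 m/s
GM = 3.403 × 10^15 m³/s²
v² = 387133 m²/s²
r = GM/v² = (3.403 × 10^15) / 387133 = 8.79026 × 10^9 m ≈ 8.79 × 10^9 m

Final answer: 8.79 × 10^9 m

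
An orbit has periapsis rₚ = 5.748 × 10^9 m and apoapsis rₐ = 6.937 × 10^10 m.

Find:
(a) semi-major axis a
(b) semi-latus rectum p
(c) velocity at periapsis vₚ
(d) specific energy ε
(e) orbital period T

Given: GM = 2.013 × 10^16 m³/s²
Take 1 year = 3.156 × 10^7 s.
rₚ = 5.748 × 10^9 m
rₐ = 6.937 × 10^10 m
GM = 2.013 × 10^16 m³/s²
a = (rₚ + rₐ)/2 = 3.7559 × 10^10 m
e = (rₐ − rₚ)/(rₐ + rₚ) = (6.3622 × 10^10) / (7.5118 × 10^10) = 0.846961
(a) a = 3.7559 × 10^10 m ≈ 3.756 × 10^10 m
(b) 1 − e² = 0.282657;  p = a(1 − e²) = 3.7559 × 10^10 × 0.282657 = 1.06163 × 10^10 m ≈ 1.062 × 10^10 m
(c) vₚ² = GM (2/rₚ − 1/a) = 2.013 × 10^16 × (3.47947 × 10^-10 − 2.66248 × 10^-11) = 6.46822 × 10^6 m²/s²;  vₚ = 2543.27 m/s ≈ 2.543 km/s
(d) 2a = 7.5118 × 10^10 m;  ε = −GM/(2a) = -267978 J/kg ≈ -268 kJ/kg
(e) a³ = 5.29837 × 10^31 m³;  T = 2π √(a³/GM) = 2π × 5.13038 × 10^7 s = 3.22351 × 10^8 s ≈ 10.21 years

Final answer:
(a) semi-major axis a = 3.756 × 10^10 m
(b) semi-latus rectum p = 1.062 × 10^10 m
(c) velocity at periapsis vₚ = 2.543 km/s
(d) specific energy ε = -268 kJ/kg
(e) orbital period T = 10.21 years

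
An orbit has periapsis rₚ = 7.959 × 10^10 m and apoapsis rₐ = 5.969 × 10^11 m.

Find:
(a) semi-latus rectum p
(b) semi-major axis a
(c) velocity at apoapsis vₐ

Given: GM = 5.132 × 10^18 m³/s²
rₚ = 7.959 × 10^10 m
rₐ = 5.969 × 10^11 m
GM = 5.132 × 10^18 m³/s²
a = (rₚ + rₐ)/2 = 3.38245 × 10^11 m
e = (rₐ − rₚ)/(rₐ + rₚ) = (5.1731 × 10^11) / (6.7649 × 10^11) = 0.764697
(a) 1 − e² = 0.415238;  p = a(1 − e²) = 3.38245 × 10^11 × 0.415238 = 1.40452 × 10^11 m ≈ 1.405 × 10^11 m
(b) a = 3.38245 × 10^11 m ≈ 3.382 × 10^11 m
(c) vₐ² = GM (2/rₐ − 1/a) = 5.132 × 10^18 × (3.35064 × 10^-12 − 2.95644 × 10^-12) = 2.02308 × 10^6 m²/s²;  vₐ = 1422.35 m/s ≈ 1.422 km/s

Final answer:
(a) semi-latus rectum p = 1.405 × 10^11 m
(b) semi-major axis a = 3.382 × 10^11 m
(c) velocity at apoapsis vₐ = 1.422 km/s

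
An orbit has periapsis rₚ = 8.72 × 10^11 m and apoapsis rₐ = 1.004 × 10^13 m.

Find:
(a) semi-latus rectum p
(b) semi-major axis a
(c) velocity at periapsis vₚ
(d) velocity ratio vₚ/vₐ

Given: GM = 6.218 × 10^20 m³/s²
rₚ = 8.72 × 10^11 m
rₐ = 1.004 × 10^13 m
GM = 6.218 × 10^20 m³/s²
a = (rₚ + rₐ)/2 = 5.456 × 10^12 m
e = (rₐ − rₚ)/(rₐ + rₚ) = (9.168 × 10^12) / (1.0912 × 10^13) = 0.840176
(a) 1 − e² = 0.294104;  p = a(1 − e²) = 5.456 × 10^12 × 0.294104 = 1.60463 × 10^12 m ≈ 1.605 × 10^12 m
(b) a = 5.456 × 10^12 m ≈ 5.456 × 10^12 m
(c) vₚ² = GM (2/rₚ − 1/a) = 6.218 × 10^20 × (2.29358 × 10^-12 − 1.83284 × 10^-13) = 1.31218 × 10^9 m²/s²;  vₚ = 36224 m/s ≈ 36.22 km/s
(d) vₚ/vₐ = rₐ/rₚ (angular momentum) = (1.004 × 10^13) / (8.72 × 10^11) = 11.5138 ≈ 11.51

Final answer:
(a) semi-latus rectum p = 1.605 × 10^12 m
(b) semi-major axis a = 5.456 × 10^12 m
(c) velocity at periapsis vₚ = 36.22 km/s
(d) velocity ratio vₚ/vₐ = 11.51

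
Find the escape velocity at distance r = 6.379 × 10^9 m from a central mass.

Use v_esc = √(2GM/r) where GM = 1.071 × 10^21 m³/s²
r = 6.379 × 10^9 m
GM = 1.071 × 10^21 m³/s²
2GM/r = 2 × (1.071 × 10^21) / (6.379 × 10^9) = 3.35789 × 10^11 m²/s²
v_esc = √(2GM/r) = 579473 m/s ≈ 579.5 km/s

Final answer: 579.5 km/s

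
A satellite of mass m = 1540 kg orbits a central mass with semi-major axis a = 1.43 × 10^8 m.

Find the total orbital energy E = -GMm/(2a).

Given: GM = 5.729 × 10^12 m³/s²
a = 1.43 × 10^8 m
GM = 5.729 × 10^12 m³/s²
2a = 2.86 × 10^8 m
GMm = 5.729 × 10^12 × 1540 = 8.82266 × 10^15 m³·kg/s²
E = −GMm/(2a) = -3.08485 × 10^7 J ≈ -30.85 MJ

Final answer: -30.85 MJ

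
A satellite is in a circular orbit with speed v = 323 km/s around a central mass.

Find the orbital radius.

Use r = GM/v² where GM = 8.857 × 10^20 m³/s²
v = 323 km/s = 323000 m/s
GM = 8.857 × 10^20 m³/s²
v² = 1.04329 × 10^11 m²/s²
r = GM/v² = (8.857 × 10^20) / (1.04329 × 10^11) = 8.48949 × 10^9 m ≈ 8.489 Gm

Final answer: 8.489 Gm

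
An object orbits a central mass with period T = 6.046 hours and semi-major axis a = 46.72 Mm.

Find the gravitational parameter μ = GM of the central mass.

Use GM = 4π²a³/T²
T = 6.046 hours = 21765.6 s
a = 46.72 Mm = 4.672 × 10^7 m
a³ = 1.01978 × 10^23 m³
T² = 4.73741 × 10^8 s²
GM = 4π² × (1.01978 × 10^23) / (4.73741 × 10^8) = 8.4982 × 10^15 m³/s²
GM ≈ 8.498 × 10^15 m³/s²

Final answer: GM = 8.498 × 10^15 m³/s²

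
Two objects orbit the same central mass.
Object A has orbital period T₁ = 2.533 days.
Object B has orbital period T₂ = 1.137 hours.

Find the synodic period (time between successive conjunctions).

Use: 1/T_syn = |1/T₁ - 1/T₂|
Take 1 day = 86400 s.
T₁ = 2.533 days = 218851 s
T₂ = 1.137 hours = 4093.2 s
1/T₁ = 4.56931 × 10^-6 s⁻¹
1/T₂ = 0.000244308 s⁻¹
|1/T₁ − 1/T₂| = 0.000239738 s⁻¹
T_syn = 1 / |1/T₁ − 1/T₂| = 4171.21 s ≈ 1.159 hours

Final answer: T_syn = 1.159 hours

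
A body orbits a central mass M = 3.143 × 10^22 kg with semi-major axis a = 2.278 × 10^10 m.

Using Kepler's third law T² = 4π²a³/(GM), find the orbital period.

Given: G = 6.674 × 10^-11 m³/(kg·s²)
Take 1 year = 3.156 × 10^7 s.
M = 3.143 × 10^22 kg
GM = G × M = 6.674 × 10^-11 × 3.143 × 10^22 = 2.09764 × 10^12 m³/s²
a = 2.278 × 10^10 m
a³ = 1.18212 × 10^31 m³
T = 2π √(a³/GM) = 2π √((1.18212 × 10^31) / (2.09764 × 10^12)) = 2π × 2.37392 × 10^9 s
T = 1.49158 × 10^10 s ≈ 472.6 years

Final answer: 472.6 years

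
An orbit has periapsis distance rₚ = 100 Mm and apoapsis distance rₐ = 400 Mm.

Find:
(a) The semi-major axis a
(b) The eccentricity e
rₚ = 100 Mm = 1 × 10^8 m
rₐ = 400 Mm = 4 × 10^8 m
(a) a = (rₚ + rₐ)/2 = 2.5 × 10^8 m ≈ 250 Mm
(b) e = (rₐ − rₚ)/(rₐ + rₚ) = (3 × 10^8) / (5 × 10^8) = 0.6

Final answer:
(a) a = 250 Mm
(b) e = 0.6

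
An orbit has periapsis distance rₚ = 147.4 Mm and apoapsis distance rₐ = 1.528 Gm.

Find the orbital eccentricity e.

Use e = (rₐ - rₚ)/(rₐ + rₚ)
rₚ = 147.4 Mm = 1.474 × 10^8 m
rₐ = 1.528 Gm = 1.528 × 10^9 m
rₐ − rₚ = 1.3806 × 10^9 m
rₐ + rₚ = 1.6754 × 10^9 m
e = (rₐ − rₚ)/(rₐ + rₚ) = 0.824042

Final answer: e = 0.824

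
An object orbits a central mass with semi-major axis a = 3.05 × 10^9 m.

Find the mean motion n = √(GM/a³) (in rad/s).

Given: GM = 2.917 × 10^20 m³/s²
a = 3.05 × 10^9 m
GM = 2.917 × 10^20 m³/s²
a³ = 2.83726 × 10^28 m³
GM/a³ = (2.917 × 10^20) / (2.83726 × 10^28) = 1.0281 × 10^-8 s⁻²
n = √(GM/a³) = 0.000101395 rad/s ≈ 0.0001014 rad/s

Final answer: n = 0.0001014 rad/s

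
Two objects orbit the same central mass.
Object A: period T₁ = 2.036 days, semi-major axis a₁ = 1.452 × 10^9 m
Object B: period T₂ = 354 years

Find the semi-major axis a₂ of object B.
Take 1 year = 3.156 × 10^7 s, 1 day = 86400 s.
T₁ = 2.036 days = 175910 s
T₂ = 354 years = 1.11722 × 10^10 s
a₁ = 1.452 × 10^9 m
Kepler's third law: (T₂/T₁)² = (a₂/a₁)³  ⇒  a₂ = a₁ (T₂/T₁)^(2/3)
T₂/T₁ = 63511
(T₂/T₁)^(2/3) = 1591.84
a₂ = 1.452 × 10^9 m × 1591.84 = 2.31135 × 10^12 m ≈ 2.311 × 10^12 m

Final answer: a₂ = 2.311 × 10^12 m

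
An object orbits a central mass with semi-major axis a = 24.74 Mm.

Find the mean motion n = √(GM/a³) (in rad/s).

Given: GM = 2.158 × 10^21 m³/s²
a = 24.74 Mm = 2.474 × 10^7 m
GM = 2.158 × 10^21 m³/s²
a³ = 1.51426 × 10^22 m³
GM/a³ = (2.158 × 10^21) / (1.51426 × 10^22) = 0.142512 s⁻²
n = √(GM/a³) = 0.377508 rad/s ≈ 0.3775 rad/s

Final answer: n = 0.3775 rad/s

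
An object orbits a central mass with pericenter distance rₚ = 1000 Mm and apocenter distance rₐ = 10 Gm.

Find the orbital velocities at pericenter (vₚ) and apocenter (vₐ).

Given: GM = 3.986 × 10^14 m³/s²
rₚ = 1000 Mm = 1 × 10^9 m
rₐ = 10 Gm = 1 × 10^10 m
GM = 3.986 × 10^14 m³/s²
a = (rₚ + rₐ)/2 = 5.5 × 10^9 m
Vis-viva: v² = GM (2/r − 1/a)
vₚ² = 3.986 × 10^14 × (2 × 10^-9 − 1.81818 × 10^-10) = 724727 m²/s²
vₚ = 851.309 m/s ≈ 851.3 m/s
vₐ² = 3.986 × 10^14 × (2 × 10^-10 − 1.81818 × 10^-10) = 7247.27 m²/s²
vₐ = 85.1309 m/s ≈ 85.13 m/s

Final answer: vₚ = 851.3 m/s, vₐ = 85.13 m/s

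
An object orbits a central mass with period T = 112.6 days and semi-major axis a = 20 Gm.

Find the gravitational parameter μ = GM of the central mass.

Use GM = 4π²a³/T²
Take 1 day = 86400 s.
T = 112.6 days = 9.72864 × 10^6 s
a = 20 Gm = 2 × 10^10 m
a³ = 8 × 10^30 m³
T² = 9.46464 × 10^13 s²
GM = 4π² × (8 × 10^30) / (9.46464 × 10^13) = 3.33692 × 10^18 m³/s²
GM ≈ 3.337 × 10^18 m³/s²

Final answer: GM = 3.337 × 10^18 m³/s²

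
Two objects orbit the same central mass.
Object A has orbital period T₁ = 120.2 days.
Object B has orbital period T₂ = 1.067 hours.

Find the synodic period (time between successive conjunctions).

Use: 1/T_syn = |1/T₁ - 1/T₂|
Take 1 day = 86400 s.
T₁ = 120.2 days = 1.03853 × 10^7 s
T₂ = 1.067 hours = 3841.2 s
1/T₁ = 9.62901 × 10^-8 s⁻¹
1/T₂ = 0.000260335 s⁻¹
|1/T₁ − 1/T₂| = 0.000260239 s⁻¹
T_syn = 1 / |1/T₁ − 1/T₂| = 3842.62 s ≈ 1.067 hours

Final answer: T_syn = 1.067 hours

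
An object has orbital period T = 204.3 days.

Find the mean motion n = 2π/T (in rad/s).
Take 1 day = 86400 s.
T = 204.3 days = 1.76515 × 10^7 s
n = 2π / (1.76515 × 10^7 s) = 3.55957 × 10^-7 rad/s ≈ 3.56 × 10^-7 rad/s

Final answer: n = 3.56 × 10^-7 rad/s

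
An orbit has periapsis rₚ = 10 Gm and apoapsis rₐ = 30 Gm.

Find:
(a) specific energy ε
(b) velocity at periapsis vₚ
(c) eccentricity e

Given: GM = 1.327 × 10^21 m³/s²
rₚ = 10 Gm = 1 × 10^10 m
rₐ = 30 Gm = 3 × 10^10 m
GM = 1.327 × 10^21 m³/s²
a = (rₚ + rₐ)/2 = 2 × 10^10 m
e = (rₐ − rₚ)/(rₐ + rₚ) = (2 × 10^10) / (4 × 10^10) = 0.5
(a) 2a = 4 × 10^10 m;  ε = −GM/(2a) = -3.3175 × 10^10 J/kg ≈ -33.17 GJ/kg
(b) vₚ² = GM (2/rₚ − 1/a) = 1.327 × 10^21 × (2 × 10^-10 − 5 × 10^-11) = 1.9905 × 10^11 m²/s²;  vₚ = 446150 m/s ≈ 446.2 km/s
(c) e = 0.5 ≈ 0.5

Final answer:
(a) specific energy ε = -33.17 GJ/kg
(b) velocity at periapsis vₚ = 446.2 km/s
(c) eccentricity e = 0.5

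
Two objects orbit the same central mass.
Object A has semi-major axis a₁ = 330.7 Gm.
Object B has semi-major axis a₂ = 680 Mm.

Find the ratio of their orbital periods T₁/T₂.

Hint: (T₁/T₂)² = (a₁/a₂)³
a₁ = 330.7 Gm = 3.307 × 10^11 m
a₂ = 680 Mm = 6.8 × 10^8 m
a₁/a₂ = 486.324
T₁/T₂ = (a₁/a₂)^(3/2) = (486.324)^1.5 = 10724.8

Final answer: T₁/T₂ = 1.072 × 10^4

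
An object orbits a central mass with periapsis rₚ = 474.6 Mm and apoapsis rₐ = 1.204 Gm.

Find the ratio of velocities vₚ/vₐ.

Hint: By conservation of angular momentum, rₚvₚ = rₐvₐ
rₚ = 474.6 Mm = 4.746 × 10^8 m
rₐ = 1.204 Gm = 1.204 × 10^9 m
rₚvₚ = rₐvₐ  ⇒  vₚ/vₐ = rₐ/rₚ
vₚ/vₐ = (1.204 × 10^9) / (4.746 × 10^8) = 2.53687

Final answer: vₚ/vₐ = 2.537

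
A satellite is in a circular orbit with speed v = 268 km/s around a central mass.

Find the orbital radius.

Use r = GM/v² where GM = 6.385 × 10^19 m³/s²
v = 268 km/s = 268000 m/s
GM = 6.385 × 10^19 m³/s²
v² = 7.1824 × 10^10 m²/s²
r = GM/v² = (6.385 × 10^19) / (7.1824 × 10^10) = 8.88979 × 10^8 m ≈ 8.89 × 10^8 m

Final answer: 8.89 × 10^8 m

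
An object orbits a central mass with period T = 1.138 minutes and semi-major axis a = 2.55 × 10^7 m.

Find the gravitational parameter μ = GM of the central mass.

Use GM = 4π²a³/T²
T = 1.138 minutes = 68.28 s
a = 2.55 × 10^7 m
a³ = 1.65814 × 10^22 m³
T² = 4662.16 s²
GM = 4π² × (1.65814 × 10^22) / 4662.16 = 1.40408 × 10^20 m³/s²
GM ≈ 1.404 × 10^20 m³/s²

Final answer: GM = 1.404 × 10^20 m³/s²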